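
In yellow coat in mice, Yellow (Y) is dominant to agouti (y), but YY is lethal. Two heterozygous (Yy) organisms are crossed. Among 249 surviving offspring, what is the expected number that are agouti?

Cross: Yy × Yy
Punnett square offspring (before lethality): 1 YY, 2 Yy, 1 yy
The YY genotype is lethal (embryos die); surviving offspring: 2 Yy, 1 yy
agouti: 1 out of 3 → fraction 1/3
Expected count = 1/3 × 249 = 83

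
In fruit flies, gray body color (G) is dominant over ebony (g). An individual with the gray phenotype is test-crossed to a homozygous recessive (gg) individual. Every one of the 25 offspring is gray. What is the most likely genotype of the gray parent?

Test cross: ? × gg
All offspring are gray.
If the unknown parent were heterozygous (Gg), about half of 25 offspring would be ebony; none are. The unknown parent is most likely homozygous dominant (GG).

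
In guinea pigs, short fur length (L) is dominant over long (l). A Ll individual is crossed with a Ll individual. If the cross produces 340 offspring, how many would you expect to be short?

Punnett square for Ll × Ll:
Offspring genotypes: 1 LL, 2 Ll, 1 ll
short: 3, long: 1
short: 3 out of 4 → fraction 3/4
Expected count = 3/4 × 340 = 255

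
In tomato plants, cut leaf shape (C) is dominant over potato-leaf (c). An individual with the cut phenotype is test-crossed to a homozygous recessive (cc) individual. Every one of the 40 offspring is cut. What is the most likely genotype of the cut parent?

Test cross: ? × cc
All offspring are cut.
If the unknown parent were heterozygous (Cc), about half of 40 offspring would be potato-leaf; none are. The unknown parent is most likely homozygous dominant (CC).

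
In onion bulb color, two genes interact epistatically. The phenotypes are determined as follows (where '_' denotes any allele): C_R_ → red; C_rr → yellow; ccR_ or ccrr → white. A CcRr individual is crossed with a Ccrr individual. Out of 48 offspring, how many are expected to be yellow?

Cross: CcRr × Ccrr — consider each gene separately:
C gene: Cc × Cc → 1 CC, 2 Cc, 1 cc → 3 C_ : 1 cc (out of 4)
R gene: Rr × rr → 2 Rr, 2 rr → 2 R_ : 2 rr (out of 4)
Genotype classes (out of 4 × 4 = 16): C_R_ = 3×2 = 6; C_rr = 3×2 = 6; ccR_ = 1×2 = 2; ccrr = 1×2 = 2
Apply the phenotype rules: C_R_ (6) → red; C_rr (6) → yellow; ccR_ (2) + ccrr (2) → white
Phenotype counts (out of 16): 6 red, 6 yellow, 4 white
yellow: 6 out of 16 → fraction 3/8
Expected count = 3/8 × 48 = 18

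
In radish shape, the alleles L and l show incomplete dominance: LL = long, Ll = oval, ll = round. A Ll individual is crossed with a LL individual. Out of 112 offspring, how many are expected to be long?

Punnett square for Ll × LL:
Offspring genotypes: 2 LL, 2 Ll
Phenotype counts: 2 long, 2 oval
long: 2 out of 4 → fraction 1/2
Expected count = 1/2 × 112 = 56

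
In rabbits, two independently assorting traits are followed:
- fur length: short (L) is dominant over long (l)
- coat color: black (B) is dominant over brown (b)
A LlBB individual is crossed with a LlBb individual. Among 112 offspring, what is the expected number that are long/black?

Dihybrid cross LlBB × LlBb — consider each gene separately:
fur length: Ll × Ll → 1 LL, 2 Ll, 1 ll → 3 L_ : 1 ll (out of 4)
coat color: BB × Bb → 2 BB, 2 Bb → 4 B_ (out of 4)
Combine (counts out of 4 × 4 = 16): short/black (L_B_) = 3×4 = 12; long/black (llB_) = 1×4 = 4
Phenotype counts (out of 16): 12 short/black, 4 long/black
long/black: 4 out of 16 → fraction 1/4
Expected count = 1/4 × 112 = 28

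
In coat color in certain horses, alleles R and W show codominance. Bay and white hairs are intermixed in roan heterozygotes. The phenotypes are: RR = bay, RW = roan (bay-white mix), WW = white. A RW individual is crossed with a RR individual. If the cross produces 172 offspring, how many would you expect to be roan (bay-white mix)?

Punnett square for RW × RR:
Offspring genotypes: 2 RR, 2 RW
Phenotype counts: 2 bay, 2 roan (bay-white mix)
roan (bay-white mix): 2 out of 4 → fraction 1/2
Expected count = 1/2 × 172 = 86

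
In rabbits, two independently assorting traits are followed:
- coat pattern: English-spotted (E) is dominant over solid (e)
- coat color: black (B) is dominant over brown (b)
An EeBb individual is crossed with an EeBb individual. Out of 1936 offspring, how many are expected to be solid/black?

Dihybrid cross EeBb × EeBb — consider each gene separately:
coat pattern: Ee × Ee → 1 EE, 2 Ee, 1 ee → 3 E_ : 1 ee (out of 4)
coat color: Bb × Bb → 1 BB, 2 Bb, 1 bb → 3 B_ : 1 bb (out of 4)
Combine (counts out of 4 × 4 = 16): English-spotted/black (E_B_) = 3×3 = 9; English-spotted/brown (E_bb) = 3×1 = 3; solid/black (eeB_) = 1×3 = 3; solid/brown (eebb) = 1×1 = 1
Phenotype counts (out of 16): 9 English-spotted/black, 3 English-spotted/brown, 3 solid/black, 1 solid/brown
solid/black: 3 out of 16 → fraction 3/16
Expected count = 3/16 × 1936 = 363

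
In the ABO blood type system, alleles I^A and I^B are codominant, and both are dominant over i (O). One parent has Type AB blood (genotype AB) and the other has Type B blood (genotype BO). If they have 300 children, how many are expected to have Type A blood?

Cross: AB × BO
Possible offspring genotypes: 1 AB, 1 AO, 1 BB, 1 BO
Blood type counts: 1 Type AB, 1 Type A, 2 Type B
Probability of Type A: 1/4
Expected count = 1/4 × 300 = 75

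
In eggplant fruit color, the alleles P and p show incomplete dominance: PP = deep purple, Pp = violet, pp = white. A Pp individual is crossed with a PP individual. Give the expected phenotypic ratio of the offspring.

Punnett square for Pp × PP:
Offspring genotypes: 2 PP, 2 Pp
Phenotype counts: 2 deep purple, 2 violet
Ratio: 1 deep purple : 1 violet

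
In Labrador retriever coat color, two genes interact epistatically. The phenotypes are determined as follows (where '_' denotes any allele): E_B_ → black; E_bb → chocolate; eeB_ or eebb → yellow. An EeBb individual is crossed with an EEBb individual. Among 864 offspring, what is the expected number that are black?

Cross: EeBb × EEBb — consider each gene separately:
E gene: Ee × EE → 2 EE, 2 Ee → 4 E_ (out of 4)
B gene: Bb × Bb → 1 BB, 2 Bb, 1 bb → 3 B_ : 1 bb (out of 4)
Genotype classes (out of 4 × 4 = 16): E_B_ = 4×3 = 12; E_bb = 4×1 = 4
Apply the phenotype rules: E_B_ (12) → black; E_bb (4) → chocolate
Phenotype counts (out of 16): 12 black, 4 chocolate
black: 12 out of 16 → fraction 3/4
Expected count = 3/4 × 864 = 648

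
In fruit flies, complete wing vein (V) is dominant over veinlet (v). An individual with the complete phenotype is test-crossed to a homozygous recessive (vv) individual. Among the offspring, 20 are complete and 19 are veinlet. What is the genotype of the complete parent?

Test cross: ? × vv
Offspring: 20 complete, 19 veinlet — approximately 1:1.
A 1:1 ratio in a test cross indicates the unknown parent is heterozygous (Vv).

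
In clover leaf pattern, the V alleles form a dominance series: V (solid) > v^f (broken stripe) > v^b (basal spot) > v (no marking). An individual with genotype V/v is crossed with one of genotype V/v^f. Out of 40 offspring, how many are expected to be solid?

Cross: V/v × V/v^f
Allele dominance: V > v^f > v^b > v
Offspring genotypes: 1 V/V, 1 V/v^f, 1 V/v, 1 v^f/v
Phenotype counts: 3 solid, 1 broken stripe
solid: 3 out of 4 → fraction 3/4
Expected count = 3/4 × 40 = 30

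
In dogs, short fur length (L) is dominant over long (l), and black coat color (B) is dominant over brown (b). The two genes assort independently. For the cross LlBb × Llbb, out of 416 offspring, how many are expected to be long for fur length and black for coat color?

Dihybrid cross LlBb × Llbb — consider each gene separately:
fur length: Ll × Ll → 1 LL, 2 Ll, 1 ll → 3 L_ : 1 ll (out of 4)
coat color: Bb × bb → 2 Bb, 2 bb → 2 B_ : 2 bb (out of 4)
Looking for: long (ll) and black (B_)
P(long) = 1/4, P(black) = 2/4
P(both) = 1/4 × 2/4 = 2/16 = 1/8
Expected count = 1/8 × 416 = 52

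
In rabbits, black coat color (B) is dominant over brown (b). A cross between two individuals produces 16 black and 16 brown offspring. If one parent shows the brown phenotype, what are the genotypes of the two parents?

Observed offspring: 16 black, 16 brown
The observed ratio simplifies to 1:1. One parent shows brown, so its genotype must be bb. A 1:1 offspring split requires the other parent to be heterozygous (Bb).
Parent genotypes: bb × Bb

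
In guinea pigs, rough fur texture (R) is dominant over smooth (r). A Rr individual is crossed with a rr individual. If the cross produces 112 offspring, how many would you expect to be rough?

Punnett square for Rr × rr:
Offspring genotypes: 2 Rr, 2 rr
rough: 2, smooth: 2
rough: 2 out of 4 → fraction 1/2
Expected count = 1/2 × 112 = 56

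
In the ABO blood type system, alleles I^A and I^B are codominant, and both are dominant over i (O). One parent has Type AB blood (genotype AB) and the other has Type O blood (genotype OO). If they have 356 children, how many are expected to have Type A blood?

Cross: AB × OO
Possible offspring genotypes: 2 AO, 2 BO
Blood type counts: 2 Type A, 2 Type B
Probability of Type A: 2/4 = 1/2
Expected count = 1/2 × 356 = 178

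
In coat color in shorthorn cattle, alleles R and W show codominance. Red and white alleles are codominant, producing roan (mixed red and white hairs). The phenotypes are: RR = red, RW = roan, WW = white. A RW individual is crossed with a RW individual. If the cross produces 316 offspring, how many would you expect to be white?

Punnett square for RW × RW:
Offspring genotypes: 1 RR, 2 RW, 1 WW
Phenotype counts: 1 red, 2 roan, 1 white
white: 1 out of 4 → fraction 1/4
Expected count = 1/4 × 316 = 79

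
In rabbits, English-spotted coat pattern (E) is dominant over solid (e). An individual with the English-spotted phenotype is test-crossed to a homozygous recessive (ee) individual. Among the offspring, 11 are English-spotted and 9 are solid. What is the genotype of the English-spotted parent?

Test cross: ? × ee
Offspring: 11 English-spotted, 9 solid — approximately 1:1.
A 1:1 ratio in a test cross indicates the unknown parent is heterozygous (Ee).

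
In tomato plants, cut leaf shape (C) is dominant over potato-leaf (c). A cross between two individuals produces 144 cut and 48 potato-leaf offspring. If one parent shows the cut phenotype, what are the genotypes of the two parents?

Observed offspring: 144 cut, 48 potato-leaf
The observed ratio simplifies to 3:1. Potato-leaf (cc) offspring appear, so each parent must contribute one c allele. The parent stated to show cut carries C, so it is Cc. The other parent is then either Cc or cc: Cc × cc would give a 1:1 split, whereas Cc × Cc gives 3:1 — matching the data. So both parents are heterozygous (Cc × Cc).
Parent genotypes: Cc × Cc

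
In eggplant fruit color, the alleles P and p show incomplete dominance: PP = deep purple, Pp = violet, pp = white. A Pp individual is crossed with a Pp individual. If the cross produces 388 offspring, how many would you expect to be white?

Punnett square for Pp × Pp:
Offspring genotypes: 1 PP, 2 Pp, 1 pp
Phenotype counts: 1 deep purple, 2 violet, 1 white
white: 1 out of 4 → fraction 1/4
Expected count = 1/4 × 388 = 97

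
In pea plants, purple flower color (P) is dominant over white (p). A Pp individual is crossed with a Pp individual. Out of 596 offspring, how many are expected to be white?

Punnett square for Pp × Pp:
Offspring genotypes: 1 PP, 2 Pp, 1 pp
purple: 3, white: 1
white: 1 out of 4 → fraction 1/4
Expected count = 1/4 × 596 = 149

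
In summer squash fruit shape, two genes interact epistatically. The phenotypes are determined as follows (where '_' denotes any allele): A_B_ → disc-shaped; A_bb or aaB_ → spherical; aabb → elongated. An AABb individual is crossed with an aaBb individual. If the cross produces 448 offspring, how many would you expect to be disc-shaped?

Cross: AABb × aaBb — consider each gene separately:
A gene: AA × aa → 4 Aa → 4 A_ (out of 4)
B gene: Bb × Bb → 1 BB, 2 Bb, 1 bb → 3 B_ : 1 bb (out of 4)
Genotype classes (out of 4 × 4 = 16): A_B_ = 4×3 = 12; A_bb = 4×1 = 4
Apply the phenotype rules: A_B_ (12) → disc-shaped; A_bb (4) → spherical
Phenotype counts (out of 16): 12 disc-shaped, 4 spherical
disc-shaped: 12 out of 16 → fraction 3/4
Expected count = 3/4 × 448 = 336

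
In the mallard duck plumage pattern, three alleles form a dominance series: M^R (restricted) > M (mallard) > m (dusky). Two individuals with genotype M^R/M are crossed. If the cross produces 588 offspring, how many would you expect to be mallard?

Cross: M^R/M × M^R/M
Allele dominance: M^R > M > m
Offspring genotypes: 1 M^R/M^R, 2 M^R/M, 1 M/M
Phenotype counts: 3 restricted, 1 mallard
mallard: 1 out of 4 → fraction 1/4
Expected count = 1/4 × 588 = 147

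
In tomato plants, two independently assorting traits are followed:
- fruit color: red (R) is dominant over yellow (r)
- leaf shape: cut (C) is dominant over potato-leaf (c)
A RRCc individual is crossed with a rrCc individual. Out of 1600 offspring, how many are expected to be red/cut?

Dihybrid cross RRCc × rrCc — consider each gene separately:
fruit color: RR × rr → 4 Rr → 4 R_ (out of 4)
leaf shape: Cc × Cc → 1 CC, 2 Cc, 1 cc → 3 C_ : 1 cc (out of 4)
Combine (counts out of 4 × 4 = 16): red/cut (R_C_) = 4×3 = 12; red/potato-leaf (R_cc) = 4×1 = 4
Phenotype counts (out of 16): 12 red/cut, 4 red/potato-leaf
red/cut: 12 out of 16 → fraction 3/4
Expected count = 3/4 × 1600 = 1200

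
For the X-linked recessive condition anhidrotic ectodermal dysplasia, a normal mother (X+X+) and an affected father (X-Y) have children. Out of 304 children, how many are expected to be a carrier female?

Cross: X+X+ × X-Y
Offspring: 2 X+X-, 2 X+Y
Probability of a carrier female: 2/4 = 1/2
Expected count = 1/2 × 304 = 152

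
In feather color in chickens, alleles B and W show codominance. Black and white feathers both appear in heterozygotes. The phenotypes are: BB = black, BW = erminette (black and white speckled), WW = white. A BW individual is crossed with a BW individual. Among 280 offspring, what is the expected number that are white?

Punnett square for BW × BW:
Offspring genotypes: 1 BB, 2 BW, 1 WW
Phenotype counts: 1 black, 2 erminette (black and white speckled), 1 white
white: 1 out of 4 → fraction 1/4
Expected count = 1/4 × 280 = 70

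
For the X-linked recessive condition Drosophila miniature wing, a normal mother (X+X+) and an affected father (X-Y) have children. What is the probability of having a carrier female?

Cross: X+X+ × X-Y
Offspring: 2 X+X-, 2 X+Y
Probability of a carrier female: 2/4 = 1/2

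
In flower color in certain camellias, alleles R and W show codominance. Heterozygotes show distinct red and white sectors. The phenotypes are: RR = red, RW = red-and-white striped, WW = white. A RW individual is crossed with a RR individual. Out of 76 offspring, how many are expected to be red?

Punnett square for RW × RR:
Offspring genotypes: 2 RR, 2 RW
Phenotype counts: 2 red, 2 red-and-white striped
red: 2 out of 4 → fraction 1/2
Expected count = 1/2 × 76 = 38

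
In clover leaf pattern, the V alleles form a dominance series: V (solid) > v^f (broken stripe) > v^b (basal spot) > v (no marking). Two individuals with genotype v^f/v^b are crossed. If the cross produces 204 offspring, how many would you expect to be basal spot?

Cross: v^f/v^b × v^f/v^b
Allele dominance: V > v^f > v^b > v
Offspring genotypes: 1 v^f/v^f, 2 v^f/v^b, 1 v^b/v^b
Phenotype counts: 3 broken stripe, 1 basal spot
basal spot: 1 out of 4 → fraction 1/4
Expected count = 1/4 × 204 = 51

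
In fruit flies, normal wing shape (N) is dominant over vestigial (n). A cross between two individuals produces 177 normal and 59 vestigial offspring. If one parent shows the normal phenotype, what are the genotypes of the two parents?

Observed offspring: 177 normal, 59 vestigial
The observed ratio simplifies to 3:1. Vestigial (nn) offspring appear, so each parent must contribute one n allele. The parent stated to show normal carries N, so it is Nn. The other parent is then either Nn or nn: Nn × nn would give a 1:1 split, whereas Nn × Nn gives 3:1 — matching the data. So both parents are heterozygous (Nn × Nn).
Parent genotypes: Nn × Nn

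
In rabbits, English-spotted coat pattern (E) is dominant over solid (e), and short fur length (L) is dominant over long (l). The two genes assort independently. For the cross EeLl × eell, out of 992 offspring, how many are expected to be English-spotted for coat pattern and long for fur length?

Dihybrid cross EeLl × eell — consider each gene separately:
coat pattern: Ee × ee → 2 Ee, 2 ee → 2 E_ : 2 ee (out of 4)
fur length: Ll × ll → 2 Ll, 2 ll → 2 L_ : 2 ll (out of 4)
Looking for: English-spotted (E_) and long (ll)
P(English-spotted) = 2/4, P(long) = 2/4
P(both) = 2/4 × 2/4 = 4/16 = 1/4
Expected count = 1/4 × 992 = 248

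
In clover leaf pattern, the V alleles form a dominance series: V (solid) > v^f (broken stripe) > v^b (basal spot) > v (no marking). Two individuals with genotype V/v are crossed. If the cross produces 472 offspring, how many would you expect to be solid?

Cross: V/v × V/v
Allele dominance: V > v^f > v^b > v
Offspring genotypes: 1 V/V, 2 V/v, 1 v/v
Phenotype counts: 3 solid, 1 unmarked
solid: 3 out of 4 → fraction 3/4
Expected count = 3/4 × 472 = 354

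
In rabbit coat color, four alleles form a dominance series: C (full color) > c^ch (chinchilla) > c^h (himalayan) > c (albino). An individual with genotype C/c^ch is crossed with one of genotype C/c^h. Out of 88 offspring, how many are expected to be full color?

Cross: C/c^ch × C/c^h
Allele dominance: C > c^ch > c^h > c
Offspring genotypes: 1 C/C, 1 C/c^h, 1 C/c^ch, 1 c^ch/c^h
Phenotype counts: 3 full color, 1 chinchilla
full color: 3 out of 4 → fraction 3/4
Expected count = 3/4 × 88 = 66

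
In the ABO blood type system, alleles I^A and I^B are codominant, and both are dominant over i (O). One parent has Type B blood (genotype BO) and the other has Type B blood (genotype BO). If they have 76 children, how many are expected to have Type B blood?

Cross: BO × BO
Possible offspring genotypes: 1 BB, 2 BO, 1 OO
Blood type counts: 3 Type B, 1 Type O
Probability of Type B: 3/4
Expected count = 3/4 × 76 = 57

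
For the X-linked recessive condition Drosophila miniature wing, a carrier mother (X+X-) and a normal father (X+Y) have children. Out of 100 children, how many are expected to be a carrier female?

Cross: X+X- × X+Y
Offspring: 1 X+X+, 1 X+Y, 1 X+X-, 1 X-Y
Probability of a carrier female: 1/4
Expected count = 1/4 × 100 = 25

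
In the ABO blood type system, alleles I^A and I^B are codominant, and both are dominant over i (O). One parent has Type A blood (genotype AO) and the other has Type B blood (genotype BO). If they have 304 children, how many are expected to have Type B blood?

Cross: AO × BO
Possible offspring genotypes: 1 AB, 1 AO, 1 BO, 1 OO
Blood type counts: 1 Type AB, 1 Type A, 1 Type B, 1 Type O
Probability of Type B: 1/4
Expected count = 1/4 × 304 = 76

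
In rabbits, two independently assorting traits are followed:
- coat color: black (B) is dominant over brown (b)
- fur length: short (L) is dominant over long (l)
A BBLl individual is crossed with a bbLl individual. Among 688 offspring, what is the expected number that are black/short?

Dihybrid cross BBLl × bbLl — consider each gene separately:
coat color: BB × bb → 4 Bb → 4 B_ (out of 4)
fur length: Ll × Ll → 1 LL, 2 Ll, 1 ll → 3 L_ : 1 ll (out of 4)
Combine (counts out of 4 × 4 = 16): black/short (B_L_) = 4×3 = 12; black/long (B_ll) = 4×1 = 4
Phenotype counts (out of 16): 12 black/short, 4 black/long
black/short: 12 out of 16 → fraction 3/4
Expected count = 3/4 × 688 = 516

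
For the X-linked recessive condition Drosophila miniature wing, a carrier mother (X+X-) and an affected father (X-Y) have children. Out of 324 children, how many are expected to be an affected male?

Cross: X+X- × X-Y
Offspring: 1 X+X-, 1 X+Y, 1 X-X-, 1 X-Y
Probability of an affected male: 1/4
Expected count = 1/4 × 324 = 81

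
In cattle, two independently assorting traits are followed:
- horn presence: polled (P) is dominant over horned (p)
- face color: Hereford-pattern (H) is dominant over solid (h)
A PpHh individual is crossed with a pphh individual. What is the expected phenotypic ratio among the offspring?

Dihybrid cross PpHh × pphh — consider each gene separately:
horn presence: Pp × pp → 2 Pp, 2 pp → 2 P_ : 2 pp (out of 4)
face color: Hh × hh → 2 Hh, 2 hh → 2 H_ : 2 hh (out of 4)
Combine (counts out of 4 × 4 = 16): polled/Hereford-pattern (P_H_) = 2×2 = 4; polled/solid (P_hh) = 2×2 = 4; horned/Hereford-pattern (ppH_) = 2×2 = 4; horned/solid (pphh) = 2×2 = 4
Phenotype counts (out of 16): 4 polled/Hereford-pattern, 4 polled/solid, 4 horned/Hereford-pattern, 4 horned/solid
Ratio: 1 polled/Hereford-pattern : 1 polled/solid : 1 horned/Hereford-pattern : 1 horned/solid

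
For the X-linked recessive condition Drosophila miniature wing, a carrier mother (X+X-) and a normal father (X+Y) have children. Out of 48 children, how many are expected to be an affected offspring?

Cross: X+X- × X+Y
Offspring: 1 X+X+, 1 X+Y, 1 X+X-, 1 X-Y
Probability of an affected offspring: 1/4
Expected count = 1/4 × 48 = 12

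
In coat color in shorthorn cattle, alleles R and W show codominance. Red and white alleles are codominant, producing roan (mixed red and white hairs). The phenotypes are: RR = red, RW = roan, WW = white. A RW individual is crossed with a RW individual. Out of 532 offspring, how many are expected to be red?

Punnett square for RW × RW:
Offspring genotypes: 1 RR, 2 RW, 1 WW
Phenotype counts: 1 red, 2 roan, 1 white
red: 1 out of 4 → fraction 1/4
Expected count = 1/4 × 532 = 133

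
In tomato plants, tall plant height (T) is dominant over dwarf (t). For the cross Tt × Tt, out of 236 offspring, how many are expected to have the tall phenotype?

Punnett square for Tt × Tt:
Offspring genotypes: 1 TT, 2 Tt, 1 tt
Total offspring: 4
Count with target: 3
Probability: 3/4
Expected count = 3/4 × 236 = 177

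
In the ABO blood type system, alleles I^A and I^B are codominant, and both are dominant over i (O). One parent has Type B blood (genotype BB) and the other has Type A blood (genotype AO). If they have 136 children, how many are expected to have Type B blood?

Cross: BB × AO
Possible offspring genotypes: 2 AB, 2 BO
Blood type counts: 2 Type AB, 2 Type B
Probability of Type B: 2/4 = 1/2
Expected count = 1/2 × 136 = 68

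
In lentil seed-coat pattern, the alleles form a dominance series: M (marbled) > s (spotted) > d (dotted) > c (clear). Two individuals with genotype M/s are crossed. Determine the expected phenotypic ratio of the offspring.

Cross: M/s × M/s
Allele dominance: M > s > d > c
Offspring genotypes: 1 M/M, 2 M/s, 1 s/s
Phenotype counts: 3 marbled, 1 spotted
Ratio: 3 marbled : 1 spotted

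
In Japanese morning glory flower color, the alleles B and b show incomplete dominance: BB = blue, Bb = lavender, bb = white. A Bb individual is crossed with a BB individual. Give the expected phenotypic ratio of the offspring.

Punnett square for Bb × BB:
Offspring genotypes: 2 BB, 2 Bb
Phenotype counts: 2 blue, 2 lavender
Ratio: 1 blue : 1 lavender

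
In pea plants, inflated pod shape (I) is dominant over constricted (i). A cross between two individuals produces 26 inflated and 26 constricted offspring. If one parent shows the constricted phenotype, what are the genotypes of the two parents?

Observed offspring: 26 inflated, 26 constricted
The observed ratio simplifies to 1:1. One parent shows constricted, so its genotype must be ii. A 1:1 offspring split requires the other parent to be heterozygous (Ii).
Parent genotypes: ii × Ii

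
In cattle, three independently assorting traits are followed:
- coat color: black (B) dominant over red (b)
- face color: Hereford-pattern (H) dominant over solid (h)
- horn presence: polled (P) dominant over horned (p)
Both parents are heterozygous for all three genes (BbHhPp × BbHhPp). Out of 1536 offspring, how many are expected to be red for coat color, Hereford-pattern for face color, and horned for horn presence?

Trihybrid cross: BbHhPp × BbHhPp
Each trait segregates independently with a 3:1 phenotypic ratio, so each gene contributes 3/4 (dominant) or 1/4 (recessive).
Target: red (coat color), Hereford-pattern (face color), horned (horn presence)
Probability = product of independent per-trait probabilities
= 1/4 × 3/4 × 1/4 = 3/64
Expected count = 3/64 × 1536 = 72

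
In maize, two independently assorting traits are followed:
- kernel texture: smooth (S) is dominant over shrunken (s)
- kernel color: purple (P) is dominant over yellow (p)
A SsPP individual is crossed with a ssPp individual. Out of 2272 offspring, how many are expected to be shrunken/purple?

Dihybrid cross SsPP × ssPp — consider each gene separately:
kernel texture: Ss × ss → 2 Ss, 2 ss → 2 S_ : 2 ss (out of 4)
kernel color: PP × Pp → 2 PP, 2 Pp → 4 P_ (out of 4)
Combine (counts out of 4 × 4 = 16): smooth/purple (S_P_) = 2×4 = 8; shrunken/purple (ssP_) = 2×4 = 8
Phenotype counts (out of 16): 8 smooth/purple, 8 shrunken/purple
shrunken/purple: 8 out of 16 → fraction 1/2
Expected count = 1/2 × 2272 = 1136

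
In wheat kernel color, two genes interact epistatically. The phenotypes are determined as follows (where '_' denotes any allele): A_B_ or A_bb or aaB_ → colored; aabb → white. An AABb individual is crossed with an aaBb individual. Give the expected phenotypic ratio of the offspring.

Cross: AABb × aaBb — consider each gene separately:
A gene: AA × aa → 4 Aa → 4 A_ (out of 4)
B gene: Bb × Bb → 1 BB, 2 Bb, 1 bb → 3 B_ : 1 bb (out of 4)
Genotype classes (out of 4 × 4 = 16): A_B_ = 4×3 = 12; A_bb = 4×1 = 4
Apply the phenotype rules: A_B_ (12) + A_bb (4) → colored
Phenotype counts (out of 16): 16 colored
Ratio: all colored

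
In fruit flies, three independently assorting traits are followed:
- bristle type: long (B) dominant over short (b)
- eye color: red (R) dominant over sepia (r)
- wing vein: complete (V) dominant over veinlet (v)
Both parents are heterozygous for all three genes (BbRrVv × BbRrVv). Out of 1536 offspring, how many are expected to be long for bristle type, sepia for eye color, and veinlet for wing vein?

Trihybrid cross: BbRrVv × BbRrVv
Each trait segregates independently with a 3:1 phenotypic ratio, so each gene contributes 3/4 (dominant) or 1/4 (recessive).
Target: long (bristle type), sepia (eye color), veinlet (wing vein)
Probability = product of independent per-trait probabilities
= 3/4 × 1/4 × 1/4 = 3/64
Expected count = 3/64 × 1536 = 72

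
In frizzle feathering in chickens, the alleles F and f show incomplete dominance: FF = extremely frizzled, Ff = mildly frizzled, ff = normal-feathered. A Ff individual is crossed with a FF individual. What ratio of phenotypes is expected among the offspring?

Punnett square for Ff × FF:
Offspring genotypes: 2 FF, 2 Ff
Phenotype counts: 2 extremely frizzled, 2 mildly frizzled
Ratio: 1 extremely frizzled : 1 mildly frizzled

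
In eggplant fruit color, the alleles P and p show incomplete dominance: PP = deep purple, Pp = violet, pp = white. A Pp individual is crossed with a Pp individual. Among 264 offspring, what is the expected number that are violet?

Punnett square for Pp × Pp:
Offspring genotypes: 1 PP, 2 Pp, 1 pp
Phenotype counts: 1 deep purple, 2 violet, 1 white
violet: 2 out of 4 → fraction 1/2
Expected count = 1/2 × 264 = 132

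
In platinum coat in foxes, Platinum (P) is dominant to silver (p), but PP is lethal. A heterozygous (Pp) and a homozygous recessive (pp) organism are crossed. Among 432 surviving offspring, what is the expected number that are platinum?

Cross: Pp × pp
Punnett square offspring (before lethality): 2 Pp, 2 pp
No PP offspring are produced in this cross.
platinum: 2 out of 4 → fraction 1/2
Expected count = 1/2 × 432 = 216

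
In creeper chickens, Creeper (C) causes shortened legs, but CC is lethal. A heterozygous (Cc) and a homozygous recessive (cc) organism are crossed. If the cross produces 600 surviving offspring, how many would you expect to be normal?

Cross: Cc × cc
Punnett square offspring (before lethality): 2 Cc, 2 cc
No CC offspring are produced in this cross.
normal: 2 out of 4 → fraction 1/2
Expected count = 1/2 × 600 = 300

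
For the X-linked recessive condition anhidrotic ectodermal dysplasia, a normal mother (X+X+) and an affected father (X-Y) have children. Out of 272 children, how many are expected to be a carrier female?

Cross: X+X+ × X-Y
Offspring: 2 X+X-, 2 X+Y
Probability of a carrier female: 2/4 = 1/2
Expected count = 1/2 × 272 = 136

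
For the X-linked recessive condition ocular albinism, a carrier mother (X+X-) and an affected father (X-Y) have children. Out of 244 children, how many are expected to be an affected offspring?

Cross: X+X- × X-Y
Offspring: 1 X+X-, 1 X+Y, 1 X-X-, 1 X-Y
Probability of an affected offspring: 2/4 = 1/2
Expected count = 1/2 × 244 = 122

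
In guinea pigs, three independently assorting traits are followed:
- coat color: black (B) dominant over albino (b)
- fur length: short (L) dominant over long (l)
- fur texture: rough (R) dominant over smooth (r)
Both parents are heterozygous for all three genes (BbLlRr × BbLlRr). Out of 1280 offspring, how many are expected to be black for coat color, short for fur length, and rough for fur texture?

Trihybrid cross: BbLlRr × BbLlRr
Each trait segregates independently with a 3:1 phenotypic ratio, so each gene contributes 3/4 (dominant) or 1/4 (recessive).
Target: black (coat color), short (fur length), rough (fur texture)
Probability = product of independent per-trait probabilities
= 3/4 × 3/4 × 3/4 = 27/64
Expected count = 27/64 × 1280 = 540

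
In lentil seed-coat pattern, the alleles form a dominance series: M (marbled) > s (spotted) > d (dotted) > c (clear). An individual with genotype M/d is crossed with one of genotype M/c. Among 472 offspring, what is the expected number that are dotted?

Cross: M/d × M/c
Allele dominance: M > s > d > c
Offspring genotypes: 1 M/M, 1 M/c, 1 M/d, 1 d/c
Phenotype counts: 3 marbled, 1 dotted
dotted: 1 out of 4 → fraction 1/4
Expected count = 1/4 × 472 = 118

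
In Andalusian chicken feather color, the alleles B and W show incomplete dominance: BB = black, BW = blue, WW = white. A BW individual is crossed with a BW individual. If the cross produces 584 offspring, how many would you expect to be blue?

Punnett square for BW × BW:
Offspring genotypes: 1 BB, 2 BW, 1 WW
Phenotype counts: 1 black, 2 blue, 1 white
blue: 2 out of 4 → fraction 1/2
Expected count = 1/2 × 584 = 292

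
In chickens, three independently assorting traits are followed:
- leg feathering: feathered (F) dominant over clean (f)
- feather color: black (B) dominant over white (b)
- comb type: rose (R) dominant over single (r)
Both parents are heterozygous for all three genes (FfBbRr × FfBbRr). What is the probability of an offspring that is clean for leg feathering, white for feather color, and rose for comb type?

Trihybrid cross: FfBbRr × FfBbRr
Each trait segregates independently with a 3:1 phenotypic ratio, so each gene contributes 3/4 (dominant) or 1/4 (recessive).
Target: clean (leg feathering), white (feather color), rose (comb type)
Probability = product of independent per-trait probabilities
= 1/4 × 1/4 × 3/4 = 3/64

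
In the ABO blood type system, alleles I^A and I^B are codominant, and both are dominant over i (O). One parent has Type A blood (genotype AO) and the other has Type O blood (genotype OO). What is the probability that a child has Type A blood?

Cross: AO × OO
Possible offspring genotypes: 2 AO, 2 OO
Blood type counts: 2 Type A, 2 Type O
Probability of Type A: 2/4 = 1/2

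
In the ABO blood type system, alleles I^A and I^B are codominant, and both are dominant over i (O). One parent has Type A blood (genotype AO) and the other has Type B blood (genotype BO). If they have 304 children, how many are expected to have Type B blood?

Cross: AO × BO
Possible offspring genotypes: 1 AB, 1 AO, 1 BO, 1 OO
Blood type counts: 1 Type AB, 1 Type A, 1 Type B, 1 Type O
Probability of Type B: 1/4
Expected count = 1/4 × 304 = 76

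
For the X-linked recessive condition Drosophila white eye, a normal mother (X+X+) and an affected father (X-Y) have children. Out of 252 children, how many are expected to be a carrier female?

Cross: X+X+ × X-Y
Offspring: 2 X+X-, 2 X+Y
Probability of a carrier female: 2/4 = 1/2
Expected count = 1/2 × 252 = 126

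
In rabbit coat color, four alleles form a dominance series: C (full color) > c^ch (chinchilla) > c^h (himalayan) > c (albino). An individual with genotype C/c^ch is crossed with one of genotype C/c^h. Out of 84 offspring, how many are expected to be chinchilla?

Cross: C/c^ch × C/c^h
Allele dominance: C > c^ch > c^h > c
Offspring genotypes: 1 C/C, 1 C/c^h, 1 C/c^ch, 1 c^ch/c^h
Phenotype counts: 3 full color, 1 chinchilla
chinchilla: 1 out of 4 → fraction 1/4
Expected count = 1/4 × 84 = 21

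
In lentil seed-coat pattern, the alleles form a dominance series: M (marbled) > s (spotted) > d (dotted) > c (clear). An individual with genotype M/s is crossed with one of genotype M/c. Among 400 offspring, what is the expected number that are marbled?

Cross: M/s × M/c
Allele dominance: M > s > d > c
Offspring genotypes: 1 M/M, 1 M/c, 1 M/s, 1 s/c
Phenotype counts: 3 marbled, 1 spotted
marbled: 3 out of 4 → fraction 3/4
Expected count = 3/4 × 400 = 300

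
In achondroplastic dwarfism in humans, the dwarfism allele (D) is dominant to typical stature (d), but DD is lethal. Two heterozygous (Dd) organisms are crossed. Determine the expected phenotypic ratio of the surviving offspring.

Cross: Dd × Dd
Punnett square offspring (before lethality): 1 DD, 2 Dd, 1 dd
The DD genotype is lethal (embryos die); surviving offspring: 2 Dd, 1 dd
Ratio: 2 achondroplastic dwarf : 1 typical stature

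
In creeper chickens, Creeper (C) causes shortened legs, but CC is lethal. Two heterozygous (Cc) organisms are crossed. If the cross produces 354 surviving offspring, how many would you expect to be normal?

Cross: Cc × Cc
Punnett square offspring (before lethality): 1 CC, 2 Cc, 1 cc
The CC genotype is lethal (embryos die); surviving offspring: 2 Cc, 1 cc
normal: 1 out of 3 → fraction 1/3
Expected count = 1/3 × 354 = 118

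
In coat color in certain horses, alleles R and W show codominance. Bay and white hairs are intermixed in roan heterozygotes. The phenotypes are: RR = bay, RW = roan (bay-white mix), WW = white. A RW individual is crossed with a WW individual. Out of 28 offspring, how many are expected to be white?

Punnett square for RW × WW:
Offspring genotypes: 2 RW, 2 WW
Phenotype counts: 2 roan (bay-white mix), 2 white
white: 2 out of 4 → fraction 1/2
Expected count = 1/2 × 28 = 14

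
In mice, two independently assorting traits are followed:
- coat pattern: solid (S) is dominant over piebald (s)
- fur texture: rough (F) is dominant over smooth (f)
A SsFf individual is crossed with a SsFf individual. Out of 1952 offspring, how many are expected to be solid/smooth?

Dihybrid cross SsFf × SsFf — consider each gene separately:
coat pattern: Ss × Ss → 1 SS, 2 Ss, 1 ss → 3 S_ : 1 ss (out of 4)
fur texture: Ff × Ff → 1 FF, 2 Ff, 1 ff → 3 F_ : 1 ff (out of 4)
Combine (counts out of 4 × 4 = 16): solid/rough (S_F_) = 3×3 = 9; solid/smooth (S_ff) = 3×1 = 3; piebald/rough (ssF_) = 1×3 = 3; piebald/smooth (ssff) = 1×1 = 1
Phenotype counts (out of 16): 9 solid/rough, 3 solid/smooth, 3 piebald/rough, 1 piebald/smooth
solid/smooth: 3 out of 16 → fraction 3/16
Expected count = 3/16 × 1952 = 366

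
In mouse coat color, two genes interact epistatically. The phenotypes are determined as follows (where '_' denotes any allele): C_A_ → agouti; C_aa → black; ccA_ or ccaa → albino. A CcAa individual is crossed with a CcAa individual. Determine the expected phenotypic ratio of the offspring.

Cross: CcAa × CcAa — consider each gene separately:
C gene: Cc × Cc → 1 CC, 2 Cc, 1 cc → 3 C_ : 1 cc (out of 4)
A gene: Aa × Aa → 1 AA, 2 Aa, 1 aa → 3 A_ : 1 aa (out of 4)
Genotype classes (out of 4 × 4 = 16): C_A_ = 3×3 = 9; C_aa = 3×1 = 3; ccA_ = 1×3 = 3; ccaa = 1×1 = 1
Apply the phenotype rules: C_A_ (9) → agouti; C_aa (3) → black; ccA_ (3) + ccaa (1) → albino
Phenotype counts (out of 16): 9 agouti, 3 black, 4 albino
Ratio: 9 agouti : 3 black : 4 albino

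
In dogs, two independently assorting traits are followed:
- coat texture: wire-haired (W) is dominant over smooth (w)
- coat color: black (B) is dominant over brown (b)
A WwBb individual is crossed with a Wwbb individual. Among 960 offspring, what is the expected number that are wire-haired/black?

Dihybrid cross WwBb × Wwbb — consider each gene separately:
coat texture: Ww × Ww → 1 WW, 2 Ww, 1 ww → 3 W_ : 1 ww (out of 4)
coat color: Bb × bb → 2 Bb, 2 bb → 2 B_ : 2 bb (out of 4)
Combine (counts out of 4 × 4 = 16): wire-haired/black (W_B_) = 3×2 = 6; wire-haired/brown (W_bb) = 3×2 = 6; smooth/black (wwB_) = 1×2 = 2; smooth/brown (wwbb) = 1×2 = 2
Phenotype counts (out of 16): 6 wire-haired/black, 6 wire-haired/brown, 2 smooth/black, 2 smooth/brown
wire-haired/black: 6 out of 16 → fraction 3/8
Expected count = 3/8 × 960 = 360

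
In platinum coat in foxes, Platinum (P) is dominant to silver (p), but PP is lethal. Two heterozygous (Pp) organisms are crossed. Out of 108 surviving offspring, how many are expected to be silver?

Cross: Pp × Pp
Punnett square offspring (before lethality): 1 PP, 2 Pp, 1 pp
The PP genotype is lethal (embryos die); surviving offspring: 2 Pp, 1 pp
silver: 1 out of 3 → fraction 1/3
Expected count = 1/3 × 108 = 36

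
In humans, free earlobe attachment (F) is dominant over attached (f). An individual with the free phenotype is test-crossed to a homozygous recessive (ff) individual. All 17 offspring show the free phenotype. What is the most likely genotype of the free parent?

Test cross: ? × ff
All offspring are free.
If the unknown parent were heterozygous (Ff), about half of 17 offspring would be attached; none are. The unknown parent is most likely homozygous dominant (FF).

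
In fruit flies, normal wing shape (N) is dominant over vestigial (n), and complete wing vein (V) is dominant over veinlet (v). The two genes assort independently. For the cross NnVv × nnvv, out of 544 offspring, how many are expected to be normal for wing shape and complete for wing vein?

Dihybrid cross NnVv × nnvv — consider each gene separately:
wing shape: Nn × nn → 2 Nn, 2 nn → 2 N_ : 2 nn (out of 4)
wing vein: Vv × vv → 2 Vv, 2 vv → 2 V_ : 2 vv (out of 4)
Looking for: normal (N_) and complete (V_)
P(normal) = 2/4, P(complete) = 2/4
P(both) = 2/4 × 2/4 = 4/16 = 1/4
Expected count = 1/4 × 544 = 136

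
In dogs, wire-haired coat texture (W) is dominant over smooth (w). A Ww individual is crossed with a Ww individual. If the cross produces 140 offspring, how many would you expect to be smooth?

Punnett square for Ww × Ww:
Offspring genotypes: 1 WW, 2 Ww, 1 ww
wire-haired: 3, smooth: 1
smooth: 1 out of 4 → fraction 1/4
Expected count = 1/4 × 140 = 35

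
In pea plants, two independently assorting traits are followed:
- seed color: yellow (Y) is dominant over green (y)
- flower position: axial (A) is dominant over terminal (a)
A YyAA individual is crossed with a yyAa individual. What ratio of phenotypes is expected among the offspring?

Dihybrid cross YyAA × yyAa — consider each gene separately:
seed color: Yy × yy → 2 Yy, 2 yy → 2 Y_ : 2 yy (out of 4)
flower position: AA × Aa → 2 AA, 2 Aa → 4 A_ (out of 4)
Combine (counts out of 4 × 4 = 16): yellow/axial (Y_A_) = 2×4 = 8; green/axial (yyA_) = 2×4 = 8
Phenotype counts (out of 16): 8 yellow/axial, 8 green/axial
Ratio: 1 yellow/axial : 1 green/axial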